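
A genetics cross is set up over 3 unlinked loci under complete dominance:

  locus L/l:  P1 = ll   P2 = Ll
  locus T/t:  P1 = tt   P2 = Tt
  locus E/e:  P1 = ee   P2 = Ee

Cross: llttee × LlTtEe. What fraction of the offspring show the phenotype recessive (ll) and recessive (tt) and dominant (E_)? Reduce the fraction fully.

llttee gametes: lte×8
LlTtEe gametes: LTE×1, LTe×1, LtE×1, Lte×1, lTE×1, lTe×1, ltE×1, lte×1
llttee×LlTtEe grid (8·8=64): LlTtEe=8 LlTtee=8 LlttEe=8 Llttee=8 llTtEe=8 llTtee=8 llttEe=8 llttee=8
ll tt E_ hits 8/64; gcd=8; 8÷8/64÷8 = 1/8

P(ll tt E_) = 1/8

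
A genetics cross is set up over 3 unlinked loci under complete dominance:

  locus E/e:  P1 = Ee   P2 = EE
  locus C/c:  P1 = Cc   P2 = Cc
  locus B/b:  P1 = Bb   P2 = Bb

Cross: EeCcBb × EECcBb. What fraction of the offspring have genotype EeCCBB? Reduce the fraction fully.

P(EeCCBB) = 1/32

EeCcBb gametes: ECB×1, ECb×1, EcB×1, Ecb×1, eCB×1, eCb×1, ecB×1, ecb×1
EECcBb gametes: ECB×2, ECb×2, EcB×2, Ecb×2
EeCcBb×EECcBb grid (8·8=64): EECCBB=2 EECCBb=4 EECCbb=2 EECcBB=4 EECcBb=8 EECcbb=4 EEccBB=2 EEccBb=4 EEccbb=2 EeCCBB=2 EeCCBb=4 EeCCbb=2 EeCcBB=4 EeCcBb=8 EeCcbb=4 EeccBB=2 EeccBb=4 Eeccbb=2
EeCCBB hits 2/64; gcd=2; 2÷2/64÷2 = 1/32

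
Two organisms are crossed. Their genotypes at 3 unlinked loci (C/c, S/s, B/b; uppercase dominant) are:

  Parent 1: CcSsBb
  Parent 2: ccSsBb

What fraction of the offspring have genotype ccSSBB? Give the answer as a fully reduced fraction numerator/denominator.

CcSsBb gametes: CSB×1, CSb×1, CsB×1, Csb×1, cSB×1, cSb×1, csB×1, csb×1
ccSsBb gametes: cSB×2, cSb×2, csB×2, csb×2
CcSsBb×ccSsBb grid (8·8=64): CcSSBB=2 CcSSBb=4 CcSSbb=2 CcSsBB=4 CcSsBb=8 CcSsbb=4 CcssBB=2 CcssBb=4 Ccssbb=2 ccSSBB=2 ccSSBb=4 ccSSbb=2 ccSsBB=4 ccSsBb=8 ccSsbb=4 ccssBB=2 ccssBb=4 ccssbb=2
ccSSBB hits 2/64; gcd=2; 2÷2/64÷2 = 1/32

P(ccSSBB) = 1/32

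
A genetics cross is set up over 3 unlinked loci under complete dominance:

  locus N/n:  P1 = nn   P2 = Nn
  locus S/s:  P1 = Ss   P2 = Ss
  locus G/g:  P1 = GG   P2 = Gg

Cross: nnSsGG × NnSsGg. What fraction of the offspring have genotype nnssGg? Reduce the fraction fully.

nnSsGG gametes: nSG×4, nsG×4
NnSsGg gametes: NSG×1, NSg×1, NsG×1, Nsg×1, nSG×1, nSg×1, nsG×1, nsg×1
nnSsGG×NnSsGg grid (8·8=64): NnSSGG=4 NnSSGg=4 NnSsGG=8 NnSsGg=8 NnssGG=4 NnssGg=4 nnSSGG=4 nnSSGg=4 nnSsGG=8 nnSsGg=8 nnssGG=4 nnssGg=4
nnssGg hits 4/64; gcd=4; 4÷4/64÷4 = 1/16

P(nnssGg) = 1/16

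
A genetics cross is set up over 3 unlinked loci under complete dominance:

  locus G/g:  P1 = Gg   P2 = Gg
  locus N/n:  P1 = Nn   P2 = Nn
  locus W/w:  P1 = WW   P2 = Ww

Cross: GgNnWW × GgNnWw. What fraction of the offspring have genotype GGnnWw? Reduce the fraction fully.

GgNnWW gametes: GNW×2, GnW×2, gNW×2, gnW×2
GgNnWw gametes: GNW×1, GNw×1, GnW×1, Gnw×1, gNW×1, gNw×1, gnW×1, gnw×1
GgNnWW×GgNnWw grid (8·8=64): GGNNWW=2 GGNNWw=2 GGNnWW=4 GGNnWw=4 GGnnWW=2 GGnnWw=2 GgNNWW=4 GgNNWw=4 GgNnWW=8 GgNnWw=8 GgnnWW=4 GgnnWw=4 ggNNWW=2 ggNNWw=2 ggNnWW=4 ggNnWw=4 ggnnWW=2 ggnnWw=2
GGnnWw hits 2/64; gcd=2; 2÷2/64÷2 = 1/32

P(GGnnWw) = 1/32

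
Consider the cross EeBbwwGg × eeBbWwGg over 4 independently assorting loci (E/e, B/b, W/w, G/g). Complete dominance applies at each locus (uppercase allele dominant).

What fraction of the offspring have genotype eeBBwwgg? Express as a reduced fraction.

P(eeBBwwgg) = 1/64

EeBbwwGg gametes: EBwG×2, EBwg×2, EbwG×2, Ebwg×2, eBwG×2, eBwg×2, ebwG×2, ebwg×2
eeBbWwGg gametes: eBWG×2, eBWg×2, eBwG×2, eBwg×2, ebWG×2, ebWg×2, ebwG×2, ebwg×2
EeBbwwGg×eeBbWwGg grid (16·16=256): EeBBWwGG=4 EeBBWwGg=8 EeBBWwgg=4 EeBBwwGG=4 EeBBwwGg=8 EeBBwwgg=4 EeBbWwGG=8 EeBbWwGg=16 EeBbWwgg=8 EeBbwwGG=8 EeBbwwGg=16 EeBbwwgg=8 EebbWwGG=4 EebbWwGg=8 EebbWwgg=4 EebbwwGG=4 EebbwwGg=8 Eebbwwgg=4 eeBBWwGG=4 eeBBWwGg=8 eeBBWwgg=4 eeBBwwGG=4 eeBBwwGg=8 eeBBwwgg=4 eeBbWwGG=8 eeBbWwGg=16 eeBbWwgg=8 eeBbwwGG=8 eeBbwwGg=16 eeBbwwgg=8 eebbWwGG=4 eebbWwGg=8 eebbWwgg=4 eebbwwGG=4 eebbwwGg=8 eebbwwgg=4
eeBBwwgg hits 4/256; gcd=4; 4÷4/256÷4 = 1/64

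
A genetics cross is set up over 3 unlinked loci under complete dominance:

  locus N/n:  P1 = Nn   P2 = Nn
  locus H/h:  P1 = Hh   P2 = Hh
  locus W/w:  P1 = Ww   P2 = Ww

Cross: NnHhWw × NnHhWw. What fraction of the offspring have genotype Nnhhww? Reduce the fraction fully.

P(Nnhhww) = 1/32

NnHhWw gametes: NHW×1, NHw×1, NhW×1, Nhw×1, nHW×1, nHw×1, nhW×1, nhw×1
NnHhWw gametes: NHW×1, NHw×1, NhW×1, Nhw×1, nHW×1, nHw×1, nhW×1, nhw×1
NnHhWw×NnHhWw grid (8·8=64): NNHHWW=1 NNHHWw=2 NNHHww=1 NNHhWW=2 NNHhWw=4 NNHhww=2 NNhhWW=1 NNhhWw=2 NNhhww=1 NnHHWW=2 NnHHWw=4 NnHHww=2 NnHhWW=4 NnHhWw=8 NnHhww=4 NnhhWW=2 NnhhWw=4 Nnhhww=2 nnHHWW=1 nnHHWw=2 nnHHww=1 nnHhWW=2 nnHhWw=4 nnHhww=2 nnhhWW=1 nnhhWw=2 nnhhww=1
Nnhhww hits 2/64; gcd=2; 2÷2/64÷2 = 1/32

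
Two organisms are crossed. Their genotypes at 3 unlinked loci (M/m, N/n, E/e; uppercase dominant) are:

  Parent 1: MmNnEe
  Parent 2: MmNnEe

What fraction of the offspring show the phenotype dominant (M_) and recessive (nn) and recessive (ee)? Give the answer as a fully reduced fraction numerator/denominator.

P(M_ nn ee) = 3/64

MmNnEe gametes: MNE×1, MNe×1, MnE×1, Mne×1, mNE×1, mNe×1, mnE×1, mne×1
MmNnEe gametes: MNE×1, MNe×1, MnE×1, Mne×1, mNE×1, mNe×1, mnE×1, mne×1
MmNnEe×MmNnEe grid (8·8=64): MMNNEE=1 MMNNEe=2 MMNNee=1 MMNnEE=2 MMNnEe=4 MMNnee=2 MMnnEE=1 MMnnEe=2 MMnnee=1 MmNNEE=2 MmNNEe=4 MmNNee=2 MmNnEE=4 MmNnEe=8 MmNnee=4 MmnnEE=2 MmnnEe=4 Mmnnee=2 mmNNEE=1 mmNNEe=2 mmNNee=1 mmNnEE=2 mmNnEe=4 mmNnee=2 mmnnEE=1 mmnnEe=2 mmnnee=1
M_ nn ee hits 3/64; gcd=1; 3÷1/64÷1 = 3/64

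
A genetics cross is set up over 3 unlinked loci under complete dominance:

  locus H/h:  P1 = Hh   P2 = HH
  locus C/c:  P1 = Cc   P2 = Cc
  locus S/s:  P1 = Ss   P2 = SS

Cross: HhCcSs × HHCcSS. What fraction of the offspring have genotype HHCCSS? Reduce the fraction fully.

P(HHCCSS) = 1/16

HhCcSs gametes: HCS×1, HCs×1, HcS×1, Hcs×1, hCS×1, hCs×1, hcS×1, hcs×1
HHCcSS gametes: HCS×4, HcS×4
HhCcSs×HHCcSS grid (8·8=64): HHCCSS=4 HHCCSs=4 HHCcSS=8 HHCcSs=8 HHccSS=4 HHccSs=4 HhCCSS=4 HhCCSs=4 HhCcSS=8 HhCcSs=8 HhccSS=4 HhccSs=4
HHCCSS hits 4/64; gcd=4; 4÷4/64÷4 = 1/16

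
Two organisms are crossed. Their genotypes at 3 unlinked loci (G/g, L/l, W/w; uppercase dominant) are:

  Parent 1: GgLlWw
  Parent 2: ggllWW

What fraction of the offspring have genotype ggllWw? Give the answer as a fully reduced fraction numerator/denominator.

P(ggllWw) = 1/8

GgLlWw gametes: GLW×1, GLw×1, GlW×1, Glw×1, gLW×1, gLw×1, glW×1, glw×1
ggllWW gametes: glW×8
GgLlWw×ggllWW grid (8·8=64): GgLlWW=8 GgLlWw=8 GgllWW=8 GgllWw=8 ggLlWW=8 ggLlWw=8 ggllWW=8 ggllWw=8
ggllWw hits 8/64; gcd=8; 8÷8/64÷8 = 1/8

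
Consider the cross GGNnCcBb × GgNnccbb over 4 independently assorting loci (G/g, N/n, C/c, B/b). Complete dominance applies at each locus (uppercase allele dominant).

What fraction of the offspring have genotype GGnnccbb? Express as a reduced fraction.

GGNnCcBb gametes: GNCB×2, GNCb×2, GNcB×2, GNcb×2, GnCB×2, GnCb×2, GncB×2, Gncb×2
GgNnccbb gametes: GNcb×4, Gncb×4, gNcb×4, gncb×4
GGNnCcBb×GgNnccbb grid (16·16=256): GGNNCcBb=8 GGNNCcbb=8 GGNNccBb=8 GGNNccbb=8 GGNnCcBb=16 GGNnCcbb=16 GGNnccBb=16 GGNnccbb=16 GGnnCcBb=8 GGnnCcbb=8 GGnnccBb=8 GGnnccbb=8 GgNNCcBb=8 GgNNCcbb=8 GgNNccBb=8 GgNNccbb=8 GgNnCcBb=16 GgNnCcbb=16 GgNnccBb=16 GgNnccbb=16 GgnnCcBb=8 GgnnCcbb=8 GgnnccBb=8 Ggnnccbb=8
GGnnccbb hits 8/256; gcd=8; 8÷8/256÷8 = 1/32

P(GGnnccbb) = 1/32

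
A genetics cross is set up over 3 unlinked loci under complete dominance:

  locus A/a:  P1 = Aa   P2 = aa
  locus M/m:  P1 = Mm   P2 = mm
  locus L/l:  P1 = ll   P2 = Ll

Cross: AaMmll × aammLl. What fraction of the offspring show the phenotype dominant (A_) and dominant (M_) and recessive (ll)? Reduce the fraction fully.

AaMmll gametes: AMl×2, Aml×2, aMl×2, aml×2
aammLl gametes: amL×4, aml×4
AaMmll×aammLl grid (8·8=64): AaMmLl=8 AaMmll=8 AammLl=8 Aammll=8 aaMmLl=8 aaMmll=8 aammLl=8 aammll=8
A_ M_ ll hits 8/64; gcd=8; 8÷8/64÷8 = 1/8

P(A_ M_ ll) = 1/8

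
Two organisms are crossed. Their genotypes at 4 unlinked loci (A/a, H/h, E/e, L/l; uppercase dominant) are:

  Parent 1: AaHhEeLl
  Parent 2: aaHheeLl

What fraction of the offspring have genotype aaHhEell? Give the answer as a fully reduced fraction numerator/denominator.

P(aaHhEell) = 1/32

AaHhEeLl gametes: AHEL×1, AHEl×1, AHeL×1, AHel×1, AhEL×1, AhEl×1, AheL×1, Ahel×1, aHEL×1, aHEl×1, aHeL×1, aHel×1, ahEL×1, ahEl×1, aheL×1, ahel×1
aaHheeLl gametes: aHeL×4, aHel×4, aheL×4, ahel×4
AaHhEeLl×aaHheeLl grid (16·16=256): AaHHEeLL=4 AaHHEeLl=8 AaHHEell=4 AaHHeeLL=4 AaHHeeLl=8 AaHHeell=4 AaHhEeLL=8 AaHhEeLl=16 AaHhEell=8 AaHheeLL=8 AaHheeLl=16 AaHheell=8 AahhEeLL=4 AahhEeLl=8 AahhEell=4 AahheeLL=4 AahheeLl=8 Aahheell=4 aaHHEeLL=4 aaHHEeLl=8 aaHHEell=4 aaHHeeLL=4 aaHHeeLl=8 aaHHeell=4 aaHhEeLL=8 aaHhEeLl=16 aaHhEell=8 aaHheeLL=8 aaHheeLl=16 aaHheell=8 aahhEeLL=4 aahhEeLl=8 aahhEell=4 aahheeLL=4 aahheeLl=8 aahheell=4
aaHhEell hits 8/256; gcd=8; 8÷8/256÷8 = 1/32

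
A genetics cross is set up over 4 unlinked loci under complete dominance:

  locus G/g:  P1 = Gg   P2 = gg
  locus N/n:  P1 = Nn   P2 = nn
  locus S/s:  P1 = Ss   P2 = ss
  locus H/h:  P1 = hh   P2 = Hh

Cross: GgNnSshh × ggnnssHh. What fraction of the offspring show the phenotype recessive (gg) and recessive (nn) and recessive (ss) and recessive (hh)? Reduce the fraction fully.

GgNnSshh gametes: GNSh×2, GNsh×2, GnSh×2, Gnsh×2, gNSh×2, gNsh×2, gnSh×2, gnsh×2
ggnnssHh gametes: gnsH×8, gnsh×8
GgNnSshh×ggnnssHh grid (16·16=256): GgNnSsHh=16 GgNnSshh=16 GgNnssHh=16 GgNnsshh=16 GgnnSsHh=16 GgnnSshh=16 GgnnssHh=16 Ggnnsshh=16 ggNnSsHh=16 ggNnSshh=16 ggNnssHh=16 ggNnsshh=16 ggnnSsHh=16 ggnnSshh=16 ggnnssHh=16 ggnnsshh=16
gg nn ss hh hits 16/256; gcd=16; 16÷16/256÷16 = 1/16

P(gg nn ss hh) = 1/16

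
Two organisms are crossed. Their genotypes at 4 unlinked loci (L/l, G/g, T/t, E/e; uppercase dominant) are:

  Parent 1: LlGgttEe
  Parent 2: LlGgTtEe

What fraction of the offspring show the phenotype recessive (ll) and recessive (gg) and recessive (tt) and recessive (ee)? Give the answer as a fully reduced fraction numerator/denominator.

LlGgttEe gametes: LGtE×2, LGte×2, LgtE×2, Lgte×2, lGtE×2, lGte×2, lgtE×2, lgte×2
LlGgTtEe gametes: LGTE×1, LGTe×1, LGtE×1, LGte×1, LgTE×1, LgTe×1, LgtE×1, Lgte×1, lGTE×1, lGTe×1, lGtE×1, lGte×1, lgTE×1, lgTe×1, lgtE×1, lgte×1
LlGgttEe×LlGgTtEe grid (16·16=256): LLGGTtEE=2 LLGGTtEe=4 LLGGTtee=2 LLGGttEE=2 LLGGttEe=4 LLGGttee=2 LLGgTtEE=4 LLGgTtEe=8 LLGgTtee=4 LLGgttEE=4 LLGgttEe=8 LLGgttee=4 LLggTtEE=2 LLggTtEe=4 LLggTtee=2 LLggttEE=2 LLggttEe=4 LLggttee=2 LlGGTtEE=4 LlGGTtEe=8 LlGGTtee=4 LlGGttEE=4 LlGGttEe=8 LlGGttee=4 LlGgTtEE=8 LlGgTtEe=16 LlGgTtee=8 LlGgttEE=8 LlGgttEe=16 LlGgttee=8 LlggTtEE=4 LlggTtEe=8 LlggTtee=4 LlggttEE=4 LlggttEe=8 Llggttee=4 llGGTtEE=2 llGGTtEe=4 llGGTtee=2 llGGttEE=2 llGGttEe=4 llGGttee=2 llGgTtEE=4 llGgTtEe=8 llGgTtee=4 llGgttEE=4 llGgttEe=8 llGgttee=4 llggTtEE=2 llggTtEe=4 llggTtee=2 llggttEE=2 llggttEe=4 llggttee=2
ll gg tt ee hits 2/256; gcd=2; 2÷2/256÷2 = 1/128

P(ll gg tt ee) = 1/128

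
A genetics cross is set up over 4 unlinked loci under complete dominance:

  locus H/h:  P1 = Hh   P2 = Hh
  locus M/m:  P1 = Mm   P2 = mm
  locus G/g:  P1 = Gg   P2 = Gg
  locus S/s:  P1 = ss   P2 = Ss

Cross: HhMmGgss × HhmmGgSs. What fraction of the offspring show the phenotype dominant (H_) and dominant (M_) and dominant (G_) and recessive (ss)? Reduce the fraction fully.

HhMmGgss gametes: HMGs×2, HMgs×2, HmGs×2, Hmgs×2, hMGs×2, hMgs×2, hmGs×2, hmgs×2
HhmmGgSs gametes: HmGS×2, HmGs×2, HmgS×2, Hmgs×2, hmGS×2, hmGs×2, hmgS×2, hmgs×2
HhMmGgss×HhmmGgSs grid (16·16=256): HHMmGGSs=4 HHMmGGss=4 HHMmGgSs=8 HHMmGgss=8 HHMmggSs=4 HHMmggss=4 HHmmGGSs=4 HHmmGGss=4 HHmmGgSs=8 HHmmGgss=8 HHmmggSs=4 HHmmggss=4 HhMmGGSs=8 HhMmGGss=8 HhMmGgSs=16 HhMmGgss=16 HhMmggSs=8 HhMmggss=8 HhmmGGSs=8 HhmmGGss=8 HhmmGgSs=16 HhmmGgss=16 HhmmggSs=8 Hhmmggss=8 hhMmGGSs=4 hhMmGGss=4 hhMmGgSs=8 hhMmGgss=8 hhMmggSs=4 hhMmggss=4 hhmmGGSs=4 hhmmGGss=4 hhmmGgSs=8 hhmmGgss=8 hhmmggSs=4 hhmmggss=4
H_ M_ G_ ss hits 36/256; gcd=4; 36÷4/256÷4 = 9/64

P(H_ M_ G_ ss) = 9/64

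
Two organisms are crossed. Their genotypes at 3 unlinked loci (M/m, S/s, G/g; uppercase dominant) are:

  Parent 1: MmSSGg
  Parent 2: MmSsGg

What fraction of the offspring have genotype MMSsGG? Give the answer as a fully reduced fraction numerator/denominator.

P(MMSsGG) = 1/32

MmSSGg gametes: MSG×2, MSg×2, mSG×2, mSg×2
MmSsGg gametes: MSG×1, MSg×1, MsG×1, Msg×1, mSG×1, mSg×1, msG×1, msg×1
MmSSGg×MmSsGg grid (8·8=64): MMSSGG=2 MMSSGg=4 MMSSgg=2 MMSsGG=2 MMSsGg=4 MMSsgg=2 MmSSGG=4 MmSSGg=8 MmSSgg=4 MmSsGG=4 MmSsGg=8 MmSsgg=4 mmSSGG=2 mmSSGg=4 mmSSgg=2 mmSsGG=2 mmSsGg=4 mmSsgg=2
MMSsGG hits 2/64; gcd=2; 2÷2/64÷2 = 1/32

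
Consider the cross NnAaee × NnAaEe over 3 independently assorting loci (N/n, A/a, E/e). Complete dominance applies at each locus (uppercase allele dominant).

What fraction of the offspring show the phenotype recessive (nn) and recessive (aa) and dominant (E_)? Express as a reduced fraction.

P(nn aa E_) = 1/32

NnAaee gametes: NAe×2, Nae×2, nAe×2, nae×2
NnAaEe gametes: NAE×1, NAe×1, NaE×1, Nae×1, nAE×1, nAe×1, naE×1, nae×1
NnAaee×NnAaEe grid (8·8=64): NNAAEe=2 NNAAee=2 NNAaEe=4 NNAaee=4 NNaaEe=2 NNaaee=2 NnAAEe=4 NnAAee=4 NnAaEe=8 NnAaee=8 NnaaEe=4 Nnaaee=4 nnAAEe=2 nnAAee=2 nnAaEe=4 nnAaee=4 nnaaEe=2 nnaaee=2
nn aa E_ hits 2/64; gcd=2; 2÷2/64÷2 = 1/32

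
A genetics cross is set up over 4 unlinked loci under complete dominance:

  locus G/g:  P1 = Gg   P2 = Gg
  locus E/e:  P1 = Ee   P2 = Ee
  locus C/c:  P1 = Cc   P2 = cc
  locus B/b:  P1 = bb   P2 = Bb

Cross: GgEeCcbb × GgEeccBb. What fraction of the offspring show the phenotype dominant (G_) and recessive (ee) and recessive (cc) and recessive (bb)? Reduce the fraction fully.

P(G_ ee cc bb) = 3/64

GgEeCcbb gametes: GECb×2, GEcb×2, GeCb×2, Gecb×2, gECb×2, gEcb×2, geCb×2, gecb×2
GgEeccBb gametes: GEcB×2, GEcb×2, GecB×2, Gecb×2, gEcB×2, gEcb×2, gecB×2, gecb×2
GgEeCcbb×GgEeccBb grid (16·16=256): GGEECcBb=4 GGEECcbb=4 GGEEccBb=4 GGEEccbb=4 GGEeCcBb=8 GGEeCcbb=8 GGEeccBb=8 GGEeccbb=8 GGeeCcBb=4 GGeeCcbb=4 GGeeccBb=4 GGeeccbb=4 GgEECcBb=8 GgEECcbb=8 GgEEccBb=8 GgEEccbb=8 GgEeCcBb=16 GgEeCcbb=16 GgEeccBb=16 GgEeccbb=16 GgeeCcBb=8 GgeeCcbb=8 GgeeccBb=8 Ggeeccbb=8 ggEECcBb=4 ggEECcbb=4 ggEEccBb=4 ggEEccbb=4 ggEeCcBb=8 ggEeCcbb=8 ggEeccBb=8 ggEeccbb=8 ggeeCcBb=4 ggeeCcbb=4 ggeeccBb=4 ggeeccbb=4
G_ ee cc bb hits 12/256; gcd=4; 12÷4/256÷4 = 3/64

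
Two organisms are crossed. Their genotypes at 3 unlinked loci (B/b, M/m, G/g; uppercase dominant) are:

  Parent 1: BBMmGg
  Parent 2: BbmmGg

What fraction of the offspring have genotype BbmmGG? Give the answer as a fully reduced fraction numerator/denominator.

P(BbmmGG) = 1/16

BBMmGg gametes: BMG×2, BMg×2, BmG×2, Bmg×2
BbmmGg gametes: BmG×2, Bmg×2, bmG×2, bmg×2
BBMmGg×BbmmGg grid (8·8=64): BBMmGG=4 BBMmGg=8 BBMmgg=4 BBmmGG=4 BBmmGg=8 BBmmgg=4 BbMmGG=4 BbMmGg=8 BbMmgg=4 BbmmGG=4 BbmmGg=8 Bbmmgg=4
BbmmGG hits 4/64; gcd=4; 4÷4/64÷4 = 1/16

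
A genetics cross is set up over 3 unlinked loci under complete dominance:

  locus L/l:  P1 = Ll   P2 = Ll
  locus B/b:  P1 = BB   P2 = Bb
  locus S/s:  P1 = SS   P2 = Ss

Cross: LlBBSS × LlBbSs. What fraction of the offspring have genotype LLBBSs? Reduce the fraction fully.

P(LLBBSs) = 1/16

LlBBSS gametes: LBS×4, lBS×4
LlBbSs gametes: LBS×1, LBs×1, LbS×1, Lbs×1, lBS×1, lBs×1, lbS×1, lbs×1
LlBBSS×LlBbSs grid (8·8=64): LLBBSS=4 LLBBSs=4 LLBbSS=4 LLBbSs=4 LlBBSS=8 LlBBSs=8 LlBbSS=8 LlBbSs=8 llBBSS=4 llBBSs=4 llBbSS=4 llBbSs=4
LLBBSs hits 4/64; gcd=4; 4÷4/64÷4 = 1/16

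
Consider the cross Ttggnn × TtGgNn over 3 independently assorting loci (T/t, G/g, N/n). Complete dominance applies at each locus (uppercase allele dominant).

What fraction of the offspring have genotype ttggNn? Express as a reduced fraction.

P(ttggNn) = 1/16

Ttggnn gametes: Tgn×4, tgn×4
TtGgNn gametes: TGN×1, TGn×1, TgN×1, Tgn×1, tGN×1, tGn×1, tgN×1, tgn×1
Ttggnn×TtGgNn grid (8·8=64): TTGgNn=4 TTGgnn=4 TTggNn=4 TTggnn=4 TtGgNn=8 TtGgnn=8 TtggNn=8 Ttggnn=8 ttGgNn=4 ttGgnn=4 ttggNn=4 ttggnn=4
ttggNn hits 4/64; gcd=4; 4÷4/64÷4 = 1/16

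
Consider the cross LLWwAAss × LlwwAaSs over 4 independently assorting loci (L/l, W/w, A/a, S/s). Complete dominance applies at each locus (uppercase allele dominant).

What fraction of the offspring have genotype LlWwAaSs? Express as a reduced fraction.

LLWwAAss gametes: LWAs×8, LwAs×8
LlwwAaSs gametes: LwAS×2, LwAs×2, LwaS×2, Lwas×2, lwAS×2, lwAs×2, lwaS×2, lwas×2
LLWwAAss×LlwwAaSs grid (16·16=256): LLWwAASs=16 LLWwAAss=16 LLWwAaSs=16 LLWwAass=16 LLwwAASs=16 LLwwAAss=16 LLwwAaSs=16 LLwwAass=16 LlWwAASs=16 LlWwAAss=16 LlWwAaSs=16 LlWwAass=16 LlwwAASs=16 LlwwAAss=16 LlwwAaSs=16 LlwwAass=16
LlWwAaSs hits 16/256; gcd=16; 16÷16/256÷16 = 1/16

P(LlWwAaSs) = 1/16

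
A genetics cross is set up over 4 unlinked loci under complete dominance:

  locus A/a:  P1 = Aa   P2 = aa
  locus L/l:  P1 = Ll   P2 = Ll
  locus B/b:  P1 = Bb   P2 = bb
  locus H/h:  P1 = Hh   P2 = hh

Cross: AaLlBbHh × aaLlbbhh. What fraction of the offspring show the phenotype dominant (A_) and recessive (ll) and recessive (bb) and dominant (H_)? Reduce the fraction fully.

P(A_ ll bb H_) = 1/32

AaLlBbHh gametes: ALBH×1, ALBh×1, ALbH×1, ALbh×1, AlBH×1, AlBh×1, AlbH×1, Albh×1, aLBH×1, aLBh×1, aLbH×1, aLbh×1, alBH×1, alBh×1, albH×1, albh×1
aaLlbbhh gametes: aLbh×8, albh×8
AaLlBbHh×aaLlbbhh grid (16·16=256): AaLLBbHh=8 AaLLBbhh=8 AaLLbbHh=8 AaLLbbhh=8 AaLlBbHh=16 AaLlBbhh=16 AaLlbbHh=16 AaLlbbhh=16 AallBbHh=8 AallBbhh=8 AallbbHh=8 Aallbbhh=8 aaLLBbHh=8 aaLLBbhh=8 aaLLbbHh=8 aaLLbbhh=8 aaLlBbHh=16 aaLlBbhh=16 aaLlbbHh=16 aaLlbbhh=16 aallBbHh=8 aallBbhh=8 aallbbHh=8 aallbbhh=8
A_ ll bb H_ hits 8/256; gcd=8; 8÷8/256÷8 = 1/32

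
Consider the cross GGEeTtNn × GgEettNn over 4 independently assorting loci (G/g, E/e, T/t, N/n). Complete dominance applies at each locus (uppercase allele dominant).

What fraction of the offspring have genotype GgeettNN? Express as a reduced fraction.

P(GgeettNN) = 1/64

GGEeTtNn gametes: GETN×2, GETn×2, GEtN×2, GEtn×2, GeTN×2, GeTn×2, GetN×2, Getn×2
GgEettNn gametes: GEtN×2, GEtn×2, GetN×2, Getn×2, gEtN×2, gEtn×2, getN×2, getn×2
GGEeTtNn×GgEettNn grid (16·16=256): GGEETtNN=4 GGEETtNn=8 GGEETtnn=4 GGEEttNN=4 GGEEttNn=8 GGEEttnn=4 GGEeTtNN=8 GGEeTtNn=16 GGEeTtnn=8 GGEettNN=8 GGEettNn=16 GGEettnn=8 GGeeTtNN=4 GGeeTtNn=8 GGeeTtnn=4 GGeettNN=4 GGeettNn=8 GGeettnn=4 GgEETtNN=4 GgEETtNn=8 GgEETtnn=4 GgEEttNN=4 GgEEttNn=8 GgEEttnn=4 GgEeTtNN=8 GgEeTtNn=16 GgEeTtnn=8 GgEettNN=8 GgEettNn=16 GgEettnn=8 GgeeTtNN=4 GgeeTtNn=8 GgeeTtnn=4 GgeettNN=4 GgeettNn=8 Ggeettnn=4
GgeettNN hits 4/256; gcd=4; 4÷4/256÷4 = 1/64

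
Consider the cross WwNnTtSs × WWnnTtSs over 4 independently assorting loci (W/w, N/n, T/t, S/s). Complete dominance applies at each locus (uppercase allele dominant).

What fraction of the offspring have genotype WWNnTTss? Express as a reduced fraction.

P(WWNnTTss) = 1/64

WwNnTtSs gametes: WNTS×1, WNTs×1, WNtS×1, WNts×1, WnTS×1, WnTs×1, WntS×1, Wnts×1, wNTS×1, wNTs×1, wNtS×1, wNts×1, wnTS×1, wnTs×1, wntS×1, wnts×1
WWnnTtSs gametes: WnTS×4, WnTs×4, WntS×4, Wnts×4
WwNnTtSs×WWnnTtSs grid (16·16=256): WWNnTTSS=4 WWNnTTSs=8 WWNnTTss=4 WWNnTtSS=8 WWNnTtSs=16 WWNnTtss=8 WWNnttSS=4 WWNnttSs=8 WWNnttss=4 WWnnTTSS=4 WWnnTTSs=8 WWnnTTss=4 WWnnTtSS=8 WWnnTtSs=16 WWnnTtss=8 WWnnttSS=4 WWnnttSs=8 WWnnttss=4 WwNnTTSS=4 WwNnTTSs=8 WwNnTTss=4 WwNnTtSS=8 WwNnTtSs=16 WwNnTtss=8 WwNnttSS=4 WwNnttSs=8 WwNnttss=4 WwnnTTSS=4 WwnnTTSs=8 WwnnTTss=4 WwnnTtSS=8 WwnnTtSs=16 WwnnTtss=8 WwnnttSS=4 WwnnttSs=8 Wwnnttss=4
WWNnTTss hits 4/256; gcd=4; 4÷4/256÷4 = 1/64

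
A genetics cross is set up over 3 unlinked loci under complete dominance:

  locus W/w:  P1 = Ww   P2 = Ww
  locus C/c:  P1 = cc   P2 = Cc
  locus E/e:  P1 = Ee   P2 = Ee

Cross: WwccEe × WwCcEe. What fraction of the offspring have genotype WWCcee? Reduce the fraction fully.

WwccEe gametes: WcE×2, Wce×2, wcE×2, wce×2
WwCcEe gametes: WCE×1, WCe×1, WcE×1, Wce×1, wCE×1, wCe×1, wcE×1, wce×1
WwccEe×WwCcEe grid (8·8=64): WWCcEE=2 WWCcEe=4 WWCcee=2 WWccEE=2 WWccEe=4 WWccee=2 WwCcEE=4 WwCcEe=8 WwCcee=4 WwccEE=4 WwccEe=8 Wwccee=4 wwCcEE=2 wwCcEe=4 wwCcee=2 wwccEE=2 wwccEe=4 wwccee=2
WWCcee hits 2/64; gcd=2; 2÷2/64÷2 = 1/32

P(WWCcee) = 1/32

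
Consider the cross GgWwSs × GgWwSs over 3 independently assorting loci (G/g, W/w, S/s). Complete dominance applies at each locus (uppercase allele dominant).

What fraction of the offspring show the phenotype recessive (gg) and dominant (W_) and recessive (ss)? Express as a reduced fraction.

P(gg W_ ss) = 3/64

GgWwSs gametes: GWS×1, GWs×1, GwS×1, Gws×1, gWS×1, gWs×1, gwS×1, gws×1
GgWwSs gametes: GWS×1, GWs×1, GwS×1, Gws×1, gWS×1, gWs×1, gwS×1, gws×1
GgWwSs×GgWwSs grid (8·8=64): GGWWSS=1 GGWWSs=2 GGWWss=1 GGWwSS=2 GGWwSs=4 GGWwss=2 GGwwSS=1 GGwwSs=2 GGwwss=1 GgWWSS=2 GgWWSs=4 GgWWss=2 GgWwSS=4 GgWwSs=8 GgWwss=4 GgwwSS=2 GgwwSs=4 Ggwwss=2 ggWWSS=1 ggWWSs=2 ggWWss=1 ggWwSS=2 ggWwSs=4 ggWwss=2 ggwwSS=1 ggwwSs=2 ggwwss=1
gg W_ ss hits 3/64; gcd=1; 3÷1/64÷1 = 3/64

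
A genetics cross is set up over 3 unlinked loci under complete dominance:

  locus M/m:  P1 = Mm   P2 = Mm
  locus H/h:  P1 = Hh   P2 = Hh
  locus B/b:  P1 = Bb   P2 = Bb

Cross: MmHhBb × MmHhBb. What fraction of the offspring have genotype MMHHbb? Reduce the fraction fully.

P(MMHHbb) = 1/64

MmHhBb gametes: MHB×1, MHb×1, MhB×1, Mhb×1, mHB×1, mHb×1, mhB×1, mhb×1
MmHhBb gametes: MHB×1, MHb×1, MhB×1, Mhb×1, mHB×1, mHb×1, mhB×1, mhb×1
MmHhBb×MmHhBb grid (8·8=64): MMHHBB=1 MMHHBb=2 MMHHbb=1 MMHhBB=2 MMHhBb=4 MMHhbb=2 MMhhBB=1 MMhhBb=2 MMhhbb=1 MmHHBB=2 MmHHBb=4 MmHHbb=2 MmHhBB=4 MmHhBb=8 MmHhbb=4 MmhhBB=2 MmhhBb=4 Mmhhbb=2 mmHHBB=1 mmHHBb=2 mmHHbb=1 mmHhBB=2 mmHhBb=4 mmHhbb=2 mmhhBB=1 mmhhBb=2 mmhhbb=1
MMHHbb hits 1/64; gcd=1; 1÷1/64÷1 = 1/64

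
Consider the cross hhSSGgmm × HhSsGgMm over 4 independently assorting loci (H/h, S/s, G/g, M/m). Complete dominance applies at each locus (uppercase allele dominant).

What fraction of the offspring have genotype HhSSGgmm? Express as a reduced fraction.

P(HhSSGgmm) = 1/16

hhSSGgmm gametes: hSGm×8, hSgm×8
HhSsGgMm gametes: HSGM×1, HSGm×1, HSgM×1, HSgm×1, HsGM×1, HsGm×1, HsgM×1, Hsgm×1, hSGM×1, hSGm×1, hSgM×1, hSgm×1, hsGM×1, hsGm×1, hsgM×1, hsgm×1
hhSSGgmm×HhSsGgMm grid (16·16=256): HhSSGGMm=8 HhSSGGmm=8 HhSSGgMm=16 HhSSGgmm=16 HhSSggMm=8 HhSSggmm=8 HhSsGGMm=8 HhSsGGmm=8 HhSsGgMm=16 HhSsGgmm=16 HhSsggMm=8 HhSsggmm=8 hhSSGGMm=8 hhSSGGmm=8 hhSSGgMm=16 hhSSGgmm=16 hhSSggMm=8 hhSSggmm=8 hhSsGGMm=8 hhSsGGmm=8 hhSsGgMm=16 hhSsGgmm=16 hhSsggMm=8 hhSsggmm=8
HhSSGgmm hits 16/256; gcd=16; 16÷16/256÷16 = 1/16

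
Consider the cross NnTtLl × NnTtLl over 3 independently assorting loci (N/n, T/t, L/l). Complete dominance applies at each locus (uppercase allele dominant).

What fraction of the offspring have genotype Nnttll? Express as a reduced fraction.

P(Nnttll) = 1/32

NnTtLl gametes: NTL×1, NTl×1, NtL×1, Ntl×1, nTL×1, nTl×1, ntL×1, ntl×1
NnTtLl gametes: NTL×1, NTl×1, NtL×1, Ntl×1, nTL×1, nTl×1, ntL×1, ntl×1
NnTtLl×NnTtLl grid (8·8=64): NNTTLL=1 NNTTLl=2 NNTTll=1 NNTtLL=2 NNTtLl=4 NNTtll=2 NNttLL=1 NNttLl=2 NNttll=1 NnTTLL=2 NnTTLl=4 NnTTll=2 NnTtLL=4 NnTtLl=8 NnTtll=4 NnttLL=2 NnttLl=4 Nnttll=2 nnTTLL=1 nnTTLl=2 nnTTll=1 nnTtLL=2 nnTtLl=4 nnTtll=2 nnttLL=1 nnttLl=2 nnttll=1
Nnttll hits 2/64; gcd=2; 2÷2/64÷2 = 1/32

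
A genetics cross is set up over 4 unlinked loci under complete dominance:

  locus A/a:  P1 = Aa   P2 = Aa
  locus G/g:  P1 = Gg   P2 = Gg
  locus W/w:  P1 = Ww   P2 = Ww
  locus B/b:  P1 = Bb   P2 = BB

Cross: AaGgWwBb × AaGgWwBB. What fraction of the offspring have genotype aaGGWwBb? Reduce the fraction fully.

AaGgWwBb gametes: AGWB×1, AGWb×1, AGwB×1, AGwb×1, AgWB×1, AgWb×1, AgwB×1, Agwb×1, aGWB×1, aGWb×1, aGwB×1, aGwb×1, agWB×1, agWb×1, agwB×1, agwb×1
AaGgWwBB gametes: AGWB×2, AGwB×2, AgWB×2, AgwB×2, aGWB×2, aGwB×2, agWB×2, agwB×2
AaGgWwBb×AaGgWwBB grid (16·16=256): AAGGWWBB=2 AAGGWWBb=2 AAGGWwBB=4 AAGGWwBb=4 AAGGwwBB=2 AAGGwwBb=2 AAGgWWBB=4 AAGgWWBb=4 AAGgWwBB=8 AAGgWwBb=8 AAGgwwBB=4 AAGgwwBb=4 AAggWWBB=2 AAggWWBb=2 AAggWwBB=4 AAggWwBb=4 AAggwwBB=2 AAggwwBb=2 AaGGWWBB=4 AaGGWWBb=4 AaGGWwBB=8 AaGGWwBb=8 AaGGwwBB=4 AaGGwwBb=4 AaGgWWBB=8 AaGgWWBb=8 AaGgWwBB=16 AaGgWwBb=16 AaGgwwBB=8 AaGgwwBb=8 AaggWWBB=4 AaggWWBb=4 AaggWwBB=8 AaggWwBb=8 AaggwwBB=4 AaggwwBb=4 aaGGWWBB=2 aaGGWWBb=2 aaGGWwBB=4 aaGGWwBb=4 aaGGwwBB=2 aaGGwwBb=2 aaGgWWBB=4 aaGgWWBb=4 aaGgWwBB=8 aaGgWwBb=8 aaGgwwBB=4 aaGgwwBb=4 aaggWWBB=2 aaggWWBb=2 aaggWwBB=4 aaggWwBb=4 aaggwwBB=2 aaggwwBb=2
aaGGWwBb hits 4/256; gcd=4; 4÷4/256÷4 = 1/64

P(aaGGWwBb) = 1/64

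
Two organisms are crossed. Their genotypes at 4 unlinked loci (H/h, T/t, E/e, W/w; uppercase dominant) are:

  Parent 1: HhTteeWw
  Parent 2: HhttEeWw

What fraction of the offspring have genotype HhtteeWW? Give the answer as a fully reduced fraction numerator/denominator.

HhTteeWw gametes: HTeW×2, HTew×2, HteW×2, Htew×2, hTeW×2, hTew×2, hteW×2, htew×2
HhttEeWw gametes: HtEW×2, HtEw×2, HteW×2, Htew×2, htEW×2, htEw×2, hteW×2, htew×2
HhTteeWw×HhttEeWw grid (16·16=256): HHTtEeWW=4 HHTtEeWw=8 HHTtEeww=4 HHTteeWW=4 HHTteeWw=8 HHTteeww=4 HHttEeWW=4 HHttEeWw=8 HHttEeww=4 HHtteeWW=4 HHtteeWw=8 HHtteeww=4 HhTtEeWW=8 HhTtEeWw=16 HhTtEeww=8 HhTteeWW=8 HhTteeWw=16 HhTteeww=8 HhttEeWW=8 HhttEeWw=16 HhttEeww=8 HhtteeWW=8 HhtteeWw=16 Hhtteeww=8 hhTtEeWW=4 hhTtEeWw=8 hhTtEeww=4 hhTteeWW=4 hhTteeWw=8 hhTteeww=4 hhttEeWW=4 hhttEeWw=8 hhttEeww=4 hhtteeWW=4 hhtteeWw=8 hhtteeww=4
HhtteeWW hits 8/256; gcd=8; 8÷8/256÷8 = 1/32

P(HhtteeWW) = 1/32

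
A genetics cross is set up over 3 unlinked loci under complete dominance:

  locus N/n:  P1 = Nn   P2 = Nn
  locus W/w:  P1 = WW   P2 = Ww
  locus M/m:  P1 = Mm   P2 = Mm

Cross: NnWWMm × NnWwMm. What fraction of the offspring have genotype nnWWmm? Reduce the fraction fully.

P(nnWWmm) = 1/32

NnWWMm gametes: NWM×2, NWm×2, nWM×2, nWm×2
NnWwMm gametes: NWM×1, NWm×1, NwM×1, Nwm×1, nWM×1, nWm×1, nwM×1, nwm×1
NnWWMm×NnWwMm grid (8·8=64): NNWWMM=2 NNWWMm=4 NNWWmm=2 NNWwMM=2 NNWwMm=4 NNWwmm=2 NnWWMM=4 NnWWMm=8 NnWWmm=4 NnWwMM=4 NnWwMm=8 NnWwmm=4 nnWWMM=2 nnWWMm=4 nnWWmm=2 nnWwMM=2 nnWwMm=4 nnWwmm=2
nnWWmm hits 2/64; gcd=2; 2÷2/64÷2 = 1/32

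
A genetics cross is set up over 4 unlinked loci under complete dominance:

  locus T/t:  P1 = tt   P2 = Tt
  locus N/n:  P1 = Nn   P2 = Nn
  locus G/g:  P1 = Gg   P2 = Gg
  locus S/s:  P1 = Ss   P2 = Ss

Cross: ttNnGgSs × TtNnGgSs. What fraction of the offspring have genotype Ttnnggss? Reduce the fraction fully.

P(Ttnnggss) = 1/128

ttNnGgSs gametes: tNGS×2, tNGs×2, tNgS×2, tNgs×2, tnGS×2, tnGs×2, tngS×2, tngs×2
TtNnGgSs gametes: TNGS×1, TNGs×1, TNgS×1, TNgs×1, TnGS×1, TnGs×1, TngS×1, Tngs×1, tNGS×1, tNGs×1, tNgS×1, tNgs×1, tnGS×1, tnGs×1, tngS×1, tngs×1
ttNnGgSs×TtNnGgSs grid (16·16=256): TtNNGGSS=2 TtNNGGSs=4 TtNNGGss=2 TtNNGgSS=4 TtNNGgSs=8 TtNNGgss=4 TtNNggSS=2 TtNNggSs=4 TtNNggss=2 TtNnGGSS=4 TtNnGGSs=8 TtNnGGss=4 TtNnGgSS=8 TtNnGgSs=16 TtNnGgss=8 TtNnggSS=4 TtNnggSs=8 TtNnggss=4 TtnnGGSS=2 TtnnGGSs=4 TtnnGGss=2 TtnnGgSS=4 TtnnGgSs=8 TtnnGgss=4 TtnnggSS=2 TtnnggSs=4 Ttnnggss=2 ttNNGGSS=2 ttNNGGSs=4 ttNNGGss=2 ttNNGgSS=4 ttNNGgSs=8 ttNNGgss=4 ttNNggSS=2 ttNNggSs=4 ttNNggss=2 ttNnGGSS=4 ttNnGGSs=8 ttNnGGss=4 ttNnGgSS=8 ttNnGgSs=16 ttNnGgss=8 ttNnggSS=4 ttNnggSs=8 ttNnggss=4 ttnnGGSS=2 ttnnGGSs=4 ttnnGGss=2 ttnnGgSS=4 ttnnGgSs=8 ttnnGgss=4 ttnnggSS=2 ttnnggSs=4 ttnnggss=2
Ttnnggss hits 2/256; gcd=2; 2÷2/256÷2 = 1/128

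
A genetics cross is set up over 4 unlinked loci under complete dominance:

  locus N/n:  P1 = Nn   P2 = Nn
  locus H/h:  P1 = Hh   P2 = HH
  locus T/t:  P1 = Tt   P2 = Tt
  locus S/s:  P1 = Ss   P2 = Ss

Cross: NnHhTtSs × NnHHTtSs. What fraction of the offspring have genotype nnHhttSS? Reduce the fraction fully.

P(nnHhttSS) = 1/128

NnHhTtSs gametes: NHTS×1, NHTs×1, NHtS×1, NHts×1, NhTS×1, NhTs×1, NhtS×1, Nhts×1, nHTS×1, nHTs×1, nHtS×1, nHts×1, nhTS×1, nhTs×1, nhtS×1, nhts×1
NnHHTtSs gametes: NHTS×2, NHTs×2, NHtS×2, NHts×2, nHTS×2, nHTs×2, nHtS×2, nHts×2
NnHhTtSs×NnHHTtSs grid (16·16=256): NNHHTTSS=2 NNHHTTSs=4 NNHHTTss=2 NNHHTtSS=4 NNHHTtSs=8 NNHHTtss=4 NNHHttSS=2 NNHHttSs=4 NNHHttss=2 NNHhTTSS=2 NNHhTTSs=4 NNHhTTss=2 NNHhTtSS=4 NNHhTtSs=8 NNHhTtss=4 NNHhttSS=2 NNHhttSs=4 NNHhttss=2 NnHHTTSS=4 NnHHTTSs=8 NnHHTTss=4 NnHHTtSS=8 NnHHTtSs=16 NnHHTtss=8 NnHHttSS=4 NnHHttSs=8 NnHHttss=4 NnHhTTSS=4 NnHhTTSs=8 NnHhTTss=4 NnHhTtSS=8 NnHhTtSs=16 NnHhTtss=8 NnHhttSS=4 NnHhttSs=8 NnHhttss=4 nnHHTTSS=2 nnHHTTSs=4 nnHHTTss=2 nnHHTtSS=4 nnHHTtSs=8 nnHHTtss=4 nnHHttSS=2 nnHHttSs=4 nnHHttss=2 nnHhTTSS=2 nnHhTTSs=4 nnHhTTss=2 nnHhTtSS=4 nnHhTtSs=8 nnHhTtss=4 nnHhttSS=2 nnHhttSs=4 nnHhttss=2
nnHhttSS hits 2/256; gcd=2; 2÷2/256÷2 = 1/128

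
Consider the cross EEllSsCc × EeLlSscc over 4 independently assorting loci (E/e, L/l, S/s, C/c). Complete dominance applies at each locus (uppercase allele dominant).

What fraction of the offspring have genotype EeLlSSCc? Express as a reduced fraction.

EEllSsCc gametes: ElSC×4, ElSc×4, ElsC×4, Elsc×4
EeLlSscc gametes: ELSc×2, ELsc×2, ElSc×2, Elsc×2, eLSc×2, eLsc×2, elSc×2, elsc×2
EEllSsCc×EeLlSscc grid (16·16=256): EELlSSCc=8 EELlSScc=8 EELlSsCc=16 EELlSscc=16 EELlssCc=8 EELlsscc=8 EEllSSCc=8 EEllSScc=8 EEllSsCc=16 EEllSscc=16 EEllssCc=8 EEllsscc=8 EeLlSSCc=8 EeLlSScc=8 EeLlSsCc=16 EeLlSscc=16 EeLlssCc=8 EeLlsscc=8 EellSSCc=8 EellSScc=8 EellSsCc=16 EellSscc=16 EellssCc=8 Eellsscc=8
EeLlSSCc hits 8/256; gcd=8; 8÷8/256÷8 = 1/32

P(EeLlSSCc) = 1/32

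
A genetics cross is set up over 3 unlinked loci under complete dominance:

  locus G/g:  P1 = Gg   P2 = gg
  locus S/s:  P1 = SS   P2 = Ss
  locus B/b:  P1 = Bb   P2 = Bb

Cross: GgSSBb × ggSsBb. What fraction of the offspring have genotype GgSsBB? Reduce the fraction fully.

GgSSBb gametes: GSB×2, GSb×2, gSB×2, gSb×2
ggSsBb gametes: gSB×2, gSb×2, gsB×2, gsb×2
GgSSBb×ggSsBb grid (8·8=64): GgSSBB=4 GgSSBb=8 GgSSbb=4 GgSsBB=4 GgSsBb=8 GgSsbb=4 ggSSBB=4 ggSSBb=8 ggSSbb=4 ggSsBB=4 ggSsBb=8 ggSsbb=4
GgSsBB hits 4/64; gcd=4; 4÷4/64÷4 = 1/16

P(GgSsBB) = 1/16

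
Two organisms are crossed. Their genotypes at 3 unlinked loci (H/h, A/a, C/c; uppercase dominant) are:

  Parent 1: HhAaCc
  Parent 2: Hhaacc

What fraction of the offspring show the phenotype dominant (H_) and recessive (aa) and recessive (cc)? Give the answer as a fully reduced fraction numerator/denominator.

P(H_ aa cc) = 3/16

HhAaCc gametes: HAC×1, HAc×1, HaC×1, Hac×1, hAC×1, hAc×1, haC×1, hac×1
Hhaacc gametes: Hac×4, hac×4
HhAaCc×Hhaacc grid (8·8=64): HHAaCc=4 HHAacc=4 HHaaCc=4 HHaacc=4 HhAaCc=8 HhAacc=8 HhaaCc=8 Hhaacc=8 hhAaCc=4 hhAacc=4 hhaaCc=4 hhaacc=4
H_ aa cc hits 12/64; gcd=4; 12÷4/64÷4 = 3/16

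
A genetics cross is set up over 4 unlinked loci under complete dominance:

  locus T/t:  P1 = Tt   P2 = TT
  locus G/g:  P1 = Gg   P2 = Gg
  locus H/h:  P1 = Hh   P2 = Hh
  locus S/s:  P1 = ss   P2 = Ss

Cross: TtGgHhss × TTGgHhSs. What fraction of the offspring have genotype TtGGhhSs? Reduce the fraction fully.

P(TtGGhhSs) = 1/64

TtGgHhss gametes: TGHs×2, TGhs×2, TgHs×2, Tghs×2, tGHs×2, tGhs×2, tgHs×2, tghs×2
TTGgHhSs gametes: TGHS×2, TGHs×2, TGhS×2, TGhs×2, TgHS×2, TgHs×2, TghS×2, Tghs×2
TtGgHhss×TTGgHhSs grid (16·16=256): TTGGHHSs=4 TTGGHHss=4 TTGGHhSs=8 TTGGHhss=8 TTGGhhSs=4 TTGGhhss=4 TTGgHHSs=8 TTGgHHss=8 TTGgHhSs=16 TTGgHhss=16 TTGghhSs=8 TTGghhss=8 TTggHHSs=4 TTggHHss=4 TTggHhSs=8 TTggHhss=8 TTgghhSs=4 TTgghhss=4 TtGGHHSs=4 TtGGHHss=4 TtGGHhSs=8 TtGGHhss=8 TtGGhhSs=4 TtGGhhss=4 TtGgHHSs=8 TtGgHHss=8 TtGgHhSs=16 TtGgHhss=16 TtGghhSs=8 TtGghhss=8 TtggHHSs=4 TtggHHss=4 TtggHhSs=8 TtggHhss=8 TtgghhSs=4 Ttgghhss=4
TtGGhhSs hits 4/256; gcd=4; 4÷4/256÷4 = 1/64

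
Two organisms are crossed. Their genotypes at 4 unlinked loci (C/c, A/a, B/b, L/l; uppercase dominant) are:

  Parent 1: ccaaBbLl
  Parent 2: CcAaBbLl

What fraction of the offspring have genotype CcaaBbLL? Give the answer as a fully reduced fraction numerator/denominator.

P(CcaaBbLL) = 1/32

ccaaBbLl gametes: caBL×4, caBl×4, cabL×4, cabl×4
CcAaBbLl gametes: CABL×1, CABl×1, CAbL×1, CAbl×1, CaBL×1, CaBl×1, CabL×1, Cabl×1, cABL×1, cABl×1, cAbL×1, cAbl×1, caBL×1, caBl×1, cabL×1, cabl×1
ccaaBbLl×CcAaBbLl grid (16·16=256): CcAaBBLL=4 CcAaBBLl=8 CcAaBBll=4 CcAaBbLL=8 CcAaBbLl=16 CcAaBbll=8 CcAabbLL=4 CcAabbLl=8 CcAabbll=4 CcaaBBLL=4 CcaaBBLl=8 CcaaBBll=4 CcaaBbLL=8 CcaaBbLl=16 CcaaBbll=8 CcaabbLL=4 CcaabbLl=8 Ccaabbll=4 ccAaBBLL=4 ccAaBBLl=8 ccAaBBll=4 ccAaBbLL=8 ccAaBbLl=16 ccAaBbll=8 ccAabbLL=4 ccAabbLl=8 ccAabbll=4 ccaaBBLL=4 ccaaBBLl=8 ccaaBBll=4 ccaaBbLL=8 ccaaBbLl=16 ccaaBbll=8 ccaabbLL=4 ccaabbLl=8 ccaabbll=4
CcaaBbLL hits 8/256; gcd=8; 8÷8/256÷8 = 1/32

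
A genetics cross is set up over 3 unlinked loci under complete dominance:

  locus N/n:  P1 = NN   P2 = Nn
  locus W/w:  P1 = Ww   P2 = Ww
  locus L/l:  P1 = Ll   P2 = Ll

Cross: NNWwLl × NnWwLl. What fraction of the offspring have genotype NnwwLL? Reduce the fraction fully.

P(NnwwLL) = 1/32

NNWwLl gametes: NWL×2, NWl×2, NwL×2, Nwl×2
NnWwLl gametes: NWL×1, NWl×1, NwL×1, Nwl×1, nWL×1, nWl×1, nwL×1, nwl×1
NNWwLl×NnWwLl grid (8·8=64): NNWWLL=2 NNWWLl=4 NNWWll=2 NNWwLL=4 NNWwLl=8 NNWwll=4 NNwwLL=2 NNwwLl=4 NNwwll=2 NnWWLL=2 NnWWLl=4 NnWWll=2 NnWwLL=4 NnWwLl=8 NnWwll=4 NnwwLL=2 NnwwLl=4 Nnwwll=2
NnwwLL hits 2/64; gcd=2; 2÷2/64÷2 = 1/32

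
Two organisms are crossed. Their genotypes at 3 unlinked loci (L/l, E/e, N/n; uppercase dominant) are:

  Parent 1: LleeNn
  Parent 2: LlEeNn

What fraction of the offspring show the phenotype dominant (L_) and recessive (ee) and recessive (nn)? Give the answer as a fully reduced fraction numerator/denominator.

P(L_ ee nn) = 3/32

LleeNn gametes: LeN×2, Len×2, leN×2, len×2
LlEeNn gametes: LEN×1, LEn×1, LeN×1, Len×1, lEN×1, lEn×1, leN×1, len×1
LleeNn×LlEeNn grid (8·8=64): LLEeNN=2 LLEeNn=4 LLEenn=2 LLeeNN=2 LLeeNn=4 LLeenn=2 LlEeNN=4 LlEeNn=8 LlEenn=4 LleeNN=4 LleeNn=8 Lleenn=4 llEeNN=2 llEeNn=4 llEenn=2 lleeNN=2 lleeNn=4 lleenn=2
L_ ee nn hits 6/64; gcd=2; 6÷2/64÷2 = 3/32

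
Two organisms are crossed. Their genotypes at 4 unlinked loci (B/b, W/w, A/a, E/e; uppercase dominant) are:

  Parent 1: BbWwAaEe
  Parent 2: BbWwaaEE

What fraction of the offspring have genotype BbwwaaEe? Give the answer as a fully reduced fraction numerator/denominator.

BbWwAaEe gametes: BWAE×1, BWAe×1, BWaE×1, BWae×1, BwAE×1, BwAe×1, BwaE×1, Bwae×1, bWAE×1, bWAe×1, bWaE×1, bWae×1, bwAE×1, bwAe×1, bwaE×1, bwae×1
BbWwaaEE gametes: BWaE×4, BwaE×4, bWaE×4, bwaE×4
BbWwAaEe×BbWwaaEE grid (16·16=256): BBWWAaEE=4 BBWWAaEe=4 BBWWaaEE=4 BBWWaaEe=4 BBWwAaEE=8 BBWwAaEe=8 BBWwaaEE=8 BBWwaaEe=8 BBwwAaEE=4 BBwwAaEe=4 BBwwaaEE=4 BBwwaaEe=4 BbWWAaEE=8 BbWWAaEe=8 BbWWaaEE=8 BbWWaaEe=8 BbWwAaEE=16 BbWwAaEe=16 BbWwaaEE=16 BbWwaaEe=16 BbwwAaEE=8 BbwwAaEe=8 BbwwaaEE=8 BbwwaaEe=8 bbWWAaEE=4 bbWWAaEe=4 bbWWaaEE=4 bbWWaaEe=4 bbWwAaEE=8 bbWwAaEe=8 bbWwaaEE=8 bbWwaaEe=8 bbwwAaEE=4 bbwwAaEe=4 bbwwaaEE=4 bbwwaaEe=4
BbwwaaEe hits 8/256; gcd=8; 8÷8/256÷8 = 1/32

P(BbwwaaEe) = 1/32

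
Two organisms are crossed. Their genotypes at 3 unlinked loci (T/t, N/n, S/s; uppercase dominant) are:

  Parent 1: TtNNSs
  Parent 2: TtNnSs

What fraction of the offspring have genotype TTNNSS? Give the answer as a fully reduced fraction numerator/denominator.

P(TTNNSS) = 1/32

TtNNSs gametes: TNS×2, TNs×2, tNS×2, tNs×2
TtNnSs gametes: TNS×1, TNs×1, TnS×1, Tns×1, tNS×1, tNs×1, tnS×1, tns×1
TtNNSs×TtNnSs grid (8·8=64): TTNNSS=2 TTNNSs=4 TTNNss=2 TTNnSS=2 TTNnSs=4 TTNnss=2 TtNNSS=4 TtNNSs=8 TtNNss=4 TtNnSS=4 TtNnSs=8 TtNnss=4 ttNNSS=2 ttNNSs=4 ttNNss=2 ttNnSS=2 ttNnSs=4 ttNnss=2
TTNNSS hits 2/64; gcd=2; 2÷2/64÷2 = 1/32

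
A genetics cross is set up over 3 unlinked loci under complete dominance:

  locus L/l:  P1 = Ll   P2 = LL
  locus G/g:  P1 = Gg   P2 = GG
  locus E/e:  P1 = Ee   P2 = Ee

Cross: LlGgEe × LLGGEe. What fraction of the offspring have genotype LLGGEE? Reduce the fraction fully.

P(LLGGEE) = 1/16

LlGgEe gametes: LGE×1, LGe×1, LgE×1, Lge×1, lGE×1, lGe×1, lgE×1, lge×1
LLGGEe gametes: LGE×4, LGe×4
LlGgEe×LLGGEe grid (8·8=64): LLGGEE=4 LLGGEe=8 LLGGee=4 LLGgEE=4 LLGgEe=8 LLGgee=4 LlGGEE=4 LlGGEe=8 LlGGee=4 LlGgEE=4 LlGgEe=8 LlGgee=4
LLGGEE hits 4/64; gcd=4; 4÷4/64÷4 = 1/16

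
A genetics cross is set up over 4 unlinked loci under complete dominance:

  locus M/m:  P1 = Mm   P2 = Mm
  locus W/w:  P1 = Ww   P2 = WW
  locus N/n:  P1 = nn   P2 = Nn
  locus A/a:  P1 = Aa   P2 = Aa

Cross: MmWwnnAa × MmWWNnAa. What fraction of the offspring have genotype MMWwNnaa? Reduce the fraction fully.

P(MMWwNnaa) = 1/64

MmWwnnAa gametes: MWnA×2, MWna×2, MwnA×2, Mwna×2, mWnA×2, mWna×2, mwnA×2, mwna×2
MmWWNnAa gametes: MWNA×2, MWNa×2, MWnA×2, MWna×2, mWNA×2, mWNa×2, mWnA×2, mWna×2
MmWwnnAa×MmWWNnAa grid (16·16=256): MMWWNnAA=4 MMWWNnAa=8 MMWWNnaa=4 MMWWnnAA=4 MMWWnnAa=8 MMWWnnaa=4 MMWwNnAA=4 MMWwNnAa=8 MMWwNnaa=4 MMWwnnAA=4 MMWwnnAa=8 MMWwnnaa=4 MmWWNnAA=8 MmWWNnAa=16 MmWWNnaa=8 MmWWnnAA=8 MmWWnnAa=16 MmWWnnaa=8 MmWwNnAA=8 MmWwNnAa=16 MmWwNnaa=8 MmWwnnAA=8 MmWwnnAa=16 MmWwnnaa=8 mmWWNnAA=4 mmWWNnAa=8 mmWWNnaa=4 mmWWnnAA=4 mmWWnnAa=8 mmWWnnaa=4 mmWwNnAA=4 mmWwNnAa=8 mmWwNnaa=4 mmWwnnAA=4 mmWwnnAa=8 mmWwnnaa=4
MMWwNnaa hits 4/256; gcd=4; 4÷4/256÷4 = 1/64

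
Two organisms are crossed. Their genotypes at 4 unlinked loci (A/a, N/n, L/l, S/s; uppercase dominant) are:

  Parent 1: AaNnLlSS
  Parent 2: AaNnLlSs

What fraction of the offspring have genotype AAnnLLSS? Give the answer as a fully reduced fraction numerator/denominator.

P(AAnnLLSS) = 1/128

AaNnLlSS gametes: ANLS×2, ANlS×2, AnLS×2, AnlS×2, aNLS×2, aNlS×2, anLS×2, anlS×2
AaNnLlSs gametes: ANLS×1, ANLs×1, ANlS×1, ANls×1, AnLS×1, AnLs×1, AnlS×1, Anls×1, aNLS×1, aNLs×1, aNlS×1, aNls×1, anLS×1, anLs×1, anlS×1, anls×1
AaNnLlSS×AaNnLlSs grid (16·16=256): AANNLLSS=2 AANNLLSs=2 AANNLlSS=4 AANNLlSs=4 AANNllSS=2 AANNllSs=2 AANnLLSS=4 AANnLLSs=4 AANnLlSS=8 AANnLlSs=8 AANnllSS=4 AANnllSs=4 AAnnLLSS=2 AAnnLLSs=2 AAnnLlSS=4 AAnnLlSs=4 AAnnllSS=2 AAnnllSs=2 AaNNLLSS=4 AaNNLLSs=4 AaNNLlSS=8 AaNNLlSs=8 AaNNllSS=4 AaNNllSs=4 AaNnLLSS=8 AaNnLLSs=8 AaNnLlSS=16 AaNnLlSs=16 AaNnllSS=8 AaNnllSs=8 AannLLSS=4 AannLLSs=4 AannLlSS=8 AannLlSs=8 AannllSS=4 AannllSs=4 aaNNLLSS=2 aaNNLLSs=2 aaNNLlSS=4 aaNNLlSs=4 aaNNllSS=2 aaNNllSs=2 aaNnLLSS=4 aaNnLLSs=4 aaNnLlSS=8 aaNnLlSs=8 aaNnllSS=4 aaNnllSs=4 aannLLSS=2 aannLLSs=2 aannLlSS=4 aannLlSs=4 aannllSS=2 aannllSs=2
AAnnLLSS hits 2/256; gcd=2; 2÷2/256÷2 = 1/128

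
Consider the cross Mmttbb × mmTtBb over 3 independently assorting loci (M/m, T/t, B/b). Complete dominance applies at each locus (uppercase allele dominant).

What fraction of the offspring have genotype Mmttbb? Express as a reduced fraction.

Mmttbb gametes: Mtb×4, mtb×4
mmTtBb gametes: mTB×2, mTb×2, mtB×2, mtb×2
Mmttbb×mmTtBb grid (8·8=64): MmTtBb=8 MmTtbb=8 MmttBb=8 Mmttbb=8 mmTtBb=8 mmTtbb=8 mmttBb=8 mmttbb=8
Mmttbb hits 8/64; gcd=8; 8÷8/64÷8 = 1/8

P(Mmttbb) = 1/8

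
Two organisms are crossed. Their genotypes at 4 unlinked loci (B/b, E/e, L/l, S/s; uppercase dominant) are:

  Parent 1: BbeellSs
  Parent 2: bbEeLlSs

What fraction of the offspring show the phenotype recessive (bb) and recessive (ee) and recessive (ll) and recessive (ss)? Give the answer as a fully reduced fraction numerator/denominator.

BbeellSs gametes: BelS×4, Bels×4, belS×4, bels×4
bbEeLlSs gametes: bELS×2, bELs×2, bElS×2, bEls×2, beLS×2, beLs×2, belS×2, bels×2
BbeellSs×bbEeLlSs grid (16·16=256): BbEeLlSS=8 BbEeLlSs=16 BbEeLlss=8 BbEellSS=8 BbEellSs=16 BbEellss=8 BbeeLlSS=8 BbeeLlSs=16 BbeeLlss=8 BbeellSS=8 BbeellSs=16 Bbeellss=8 bbEeLlSS=8 bbEeLlSs=16 bbEeLlss=8 bbEellSS=8 bbEellSs=16 bbEellss=8 bbeeLlSS=8 bbeeLlSs=16 bbeeLlss=8 bbeellSS=8 bbeellSs=16 bbeellss=8
bb ee ll ss hits 8/256; gcd=8; 8÷8/256÷8 = 1/32

P(bb ee ll ss) = 1/32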